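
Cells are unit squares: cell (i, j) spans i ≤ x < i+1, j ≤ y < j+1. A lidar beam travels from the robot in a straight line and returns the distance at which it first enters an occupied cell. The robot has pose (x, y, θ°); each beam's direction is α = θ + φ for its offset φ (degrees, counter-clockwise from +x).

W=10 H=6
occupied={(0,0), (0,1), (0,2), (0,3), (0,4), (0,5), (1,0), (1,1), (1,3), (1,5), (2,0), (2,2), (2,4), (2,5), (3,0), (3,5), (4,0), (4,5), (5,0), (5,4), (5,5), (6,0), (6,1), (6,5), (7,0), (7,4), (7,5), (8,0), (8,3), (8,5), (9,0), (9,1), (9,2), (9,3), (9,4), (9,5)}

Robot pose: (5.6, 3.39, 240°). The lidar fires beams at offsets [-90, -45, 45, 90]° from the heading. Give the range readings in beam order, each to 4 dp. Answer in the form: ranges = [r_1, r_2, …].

beam 1: φ=-90°, α=150°
  direction (-0.8660, 0.5000); cell (5,3); t to first gridline: x 0.6928, y 1.2200 (then +1.1547 / +2.0000)
    (4,3) via x @ 0.6928
    (4,4) via y @ 1.2200
    (3,4) via x @ 1.8475
    (2,4) via x @ 3.0022  # hit
  → r_1 = 3.0022
beam 2: φ=-45°, α=195°
  direction (-0.9659, -0.2588); cell (5,3); t to first gridline: x 0.6212, y 1.5068 (then +1.0353 / +3.8637)
    (4,3) via x @ 0.6212
    (4,2) via y @ 1.5068
    (3,2) via x @ 1.6564
    (2,2) via x @ 2.6917  # hit
  → r_2 = 2.6917
beam 3: φ=45°, α=285°
  direction (0.2588, -0.9659); cell (5,3); t to first gridline: x 1.5455, y 0.4038 (then +3.8637 / +1.0353)
    (5,2) via y @ 0.4038
    (5,1) via y @ 1.4390
    (6,1) via x @ 1.5455  # hit
  → r_3 = 1.5455
beam 4: φ=90°, α=330°
  direction (0.8660, -0.5000); cell (5,3); t to first gridline: x 0.4619, y 0.7800 (then +1.1547 / +2.0000)
    (6,3) via x @ 0.4619
    (6,2) via y @ 0.7800
    (7,2) via x @ 1.6166
    (8,2) via x @ 2.7713
    (8,1) via y @ 2.7800
    (9,1) via x @ 3.9260  # hit
  → r_4 = 3.9260

ranges = [3.0022, 2.6917, 1.5455, 3.9260]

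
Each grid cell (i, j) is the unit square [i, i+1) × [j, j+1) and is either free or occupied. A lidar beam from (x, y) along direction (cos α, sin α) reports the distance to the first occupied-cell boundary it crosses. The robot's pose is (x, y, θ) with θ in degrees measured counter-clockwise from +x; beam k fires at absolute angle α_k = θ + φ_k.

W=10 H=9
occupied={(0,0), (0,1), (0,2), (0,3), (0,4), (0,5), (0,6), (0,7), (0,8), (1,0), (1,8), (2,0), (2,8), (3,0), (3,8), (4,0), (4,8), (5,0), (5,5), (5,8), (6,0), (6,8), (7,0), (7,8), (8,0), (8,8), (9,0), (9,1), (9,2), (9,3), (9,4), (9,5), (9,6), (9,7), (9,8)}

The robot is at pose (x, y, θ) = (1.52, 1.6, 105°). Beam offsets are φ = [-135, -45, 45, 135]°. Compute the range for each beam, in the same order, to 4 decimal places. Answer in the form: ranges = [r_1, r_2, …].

beam 1: φ=-135°, α=330°
  dir = (cos 330°, sin 330°) = (0.8660, -0.5000); from cell (1,1)
  next x-line at t=0.5543, next y-line at t=1.2000; Δt_x=1.1547, Δt_y=2.0000
    x: enter (2,1) at t=0.5543
    y: enter (2,0) at t=1.2000 ← occupied
  → r_1 = 1.2000
beam 2: φ=-45°, α=60°
  dir = (cos 60°, sin 60°) = (0.5000, 0.8660); from cell (1,1)
  next x-line at t=0.9600, next y-line at t=0.4619; Δt_x=2.0000, Δt_y=1.1547
    y: enter (1,2) at t=0.4619
    x: enter (2,2) at t=0.9600
    y: enter (2,3) at t=1.6166
    y: enter (2,4) at t=2.7713
    x: enter (3,4) at t=2.9600
    y: enter (3,5) at t=3.9260
    x: enter (4,5) at t=4.9600
    y: enter (4,6) at t=5.0807
    y: enter (4,7) at t=6.2354
    x: enter (5,7) at t=6.9600
    y: enter (5,8) at t=7.3901 ← occupied
  → r_2 = 7.3901
beam 3: φ=45°, α=150°
  dir = (cos 150°, sin 150°) = (-0.8660, 0.5000); from cell (1,1)
  next x-line at t=0.6004, next y-line at t=0.8000; Δt_x=1.1547, Δt_y=2.0000
    x: enter (0,1) at t=0.6004 ← occupied
  → r_3 = 0.6004
beam 4: φ=135°, α=240°
  dir = (cos 240°, sin 240°) = (-0.5000, -0.8660); from cell (1,1)
  next x-line at t=1.0400, next y-line at t=0.6928; Δt_x=2.0000, Δt_y=1.1547
    y: enter (1,0) at t=0.6928 ← occupied
  → r_4 = 0.6928

ranges = [1.2000, 7.3901, 0.6004, 0.6928]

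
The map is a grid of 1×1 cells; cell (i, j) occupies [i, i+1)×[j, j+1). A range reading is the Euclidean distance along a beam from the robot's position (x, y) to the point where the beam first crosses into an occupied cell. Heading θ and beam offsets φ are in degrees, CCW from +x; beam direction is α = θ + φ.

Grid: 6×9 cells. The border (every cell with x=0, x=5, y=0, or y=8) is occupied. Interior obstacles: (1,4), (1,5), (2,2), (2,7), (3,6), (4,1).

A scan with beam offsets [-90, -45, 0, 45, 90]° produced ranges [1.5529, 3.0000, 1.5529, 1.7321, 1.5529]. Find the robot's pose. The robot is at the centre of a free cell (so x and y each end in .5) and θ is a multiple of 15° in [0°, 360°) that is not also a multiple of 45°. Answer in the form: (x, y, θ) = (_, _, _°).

The pose lattice has 22·16 = 352 candidates. Test each by forward raycasting.
  (4.5, 4.5, 60°): beam 1 = 0.5774 ≠ 1.5529 ✗
  (3.5, 1.5, 210°): beam 1 = 1.0000 ≠ 1.5529 ✗
  (2.5, 1.5, 60°): beam 1 = 1.0000 ≠ 1.5529 ✗
  (1.5, 6.5, 105°): beam 2 = 1.0000 ≠ 3.0000 ✗
  …
  (3.5, 4.5, 105°): r_1=1.5529, r_2=3.0000, r_3=1.5529, r_4=1.7321, r_5=1.5529 — all match ✓
Unique over the lattice → pose = (3.5, 4.5, 105°).

(x, y, θ) = (3.5, 4.5, 105°)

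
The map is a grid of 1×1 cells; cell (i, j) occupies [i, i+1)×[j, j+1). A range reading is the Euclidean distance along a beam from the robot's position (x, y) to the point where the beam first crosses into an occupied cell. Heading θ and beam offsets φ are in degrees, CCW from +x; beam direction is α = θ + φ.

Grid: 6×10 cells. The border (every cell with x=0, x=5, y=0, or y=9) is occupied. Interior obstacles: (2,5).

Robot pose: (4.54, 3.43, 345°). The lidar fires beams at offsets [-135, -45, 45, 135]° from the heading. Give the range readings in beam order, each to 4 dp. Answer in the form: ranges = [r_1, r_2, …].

beam 1: φ=-135°, α=210°
  d=(-0.8660,-0.5000)  start (4,3)  tX=0.6235 tY=0.8600  stride 1/|dx|=1.1547 1/|dy|=2.0000
    cross x-line → (3,3), t=0.6235
    cross y-line → (3,2), t=0.8600
    cross x-line → (2,2), t=1.7782
    cross y-line → (2,1), t=2.8600
    cross x-line → (1,1), t=2.9329
    cross x-line → (0,1), t=4.0876 (wall)
  → r_1 = 4.0876
beam 2: φ=-45°, α=300°
  d=(0.5000,-0.8660)  start (4,3)  tX=0.9200 tY=0.4965  stride 1/|dx|=2.0000 1/|dy|=1.1547
    cross y-line → (4,2), t=0.4965
    cross x-line → (5,2), t=0.9200 (wall)
  → r_2 = 0.9200
beam 3: φ=45°, α=30°
  d=(0.8660,0.5000)  start (4,3)  tX=0.5312 tY=1.1400  stride 1/|dx|=1.1547 1/|dy|=2.0000
    cross x-line → (5,3), t=0.5312 (wall)
  → r_3 = 0.5312
beam 4: φ=135°, α=120°
  d=(-0.5000,0.8660)  start (4,3)  tX=1.0800 tY=0.6582  stride 1/|dx|=2.0000 1/|dy|=1.1547
    cross y-line → (4,4), t=0.6582
    cross x-line → (3,4), t=1.0800
    cross y-line → (3,5), t=1.8129
    cross y-line → (3,6), t=2.9676
    cross x-line → (2,6), t=3.0800
    cross y-line → (2,7), t=4.1223
    cross x-line → (1,7), t=5.0800
    cross y-line → (1,8), t=5.2770
    cross y-line → (1,9), t=6.4317 (wall)
  → r_4 = 6.4317

ranges = [4.0876, 0.9200, 0.5312, 6.4317]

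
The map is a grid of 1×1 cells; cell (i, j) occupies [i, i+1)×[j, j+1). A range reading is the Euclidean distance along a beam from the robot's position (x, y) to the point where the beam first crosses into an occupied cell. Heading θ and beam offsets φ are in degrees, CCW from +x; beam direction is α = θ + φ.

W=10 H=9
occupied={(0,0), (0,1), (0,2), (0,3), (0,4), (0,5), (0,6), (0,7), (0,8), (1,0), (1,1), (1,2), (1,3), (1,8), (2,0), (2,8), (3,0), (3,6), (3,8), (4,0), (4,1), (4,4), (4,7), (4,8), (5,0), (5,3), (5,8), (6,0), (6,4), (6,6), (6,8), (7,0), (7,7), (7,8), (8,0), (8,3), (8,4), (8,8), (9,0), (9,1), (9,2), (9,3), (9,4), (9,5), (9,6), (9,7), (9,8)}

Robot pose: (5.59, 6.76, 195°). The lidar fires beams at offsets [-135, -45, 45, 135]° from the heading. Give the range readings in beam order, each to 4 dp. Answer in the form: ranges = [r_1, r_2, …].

ranges = [1.4318, 0.6813, 2.0323, 0.4734]

beam 1: φ=-135°, α=60°
  cosα=0.5000 sinα=0.8660 | (5,6) | tMaxX 0.8200 tMaxY 0.2771 | tΔX 2.0000 tΔY 1.1547
    t=0.2771 [y] (5,7)
    t=0.8200 [x] (6,7)
    t=1.4318 [y] (6,8) — stop
  → r_1 = 1.4318
beam 2: φ=-45°, α=150°
  cosα=-0.8660 sinα=0.5000 | (5,6) | tMaxX 0.6813 tMaxY 0.4800 | tΔX 1.1547 tΔY 2.0000
    t=0.4800 [y] (5,7)
    t=0.6813 [x] (4,7) — stop
  → r_2 = 0.6813
beam 3: φ=45°, α=240°
  cosα=-0.5000 sinα=-0.8660 | (5,6) | tMaxX 1.1800 tMaxY 0.8776 | tΔX 2.0000 tΔY 1.1547
    t=0.8776 [y] (5,5)
    t=1.1800 [x] (4,5)
    t=2.0323 [y] (4,4) — stop
  → r_3 = 2.0323
beam 4: φ=135°, α=330°
  cosα=0.8660 sinα=-0.5000 | (5,6) | tMaxX 0.4734 tMaxY 1.5200 | tΔX 1.1547 tΔY 2.0000
    t=0.4734 [x] (6,6) — stop
  → r_4 = 0.4734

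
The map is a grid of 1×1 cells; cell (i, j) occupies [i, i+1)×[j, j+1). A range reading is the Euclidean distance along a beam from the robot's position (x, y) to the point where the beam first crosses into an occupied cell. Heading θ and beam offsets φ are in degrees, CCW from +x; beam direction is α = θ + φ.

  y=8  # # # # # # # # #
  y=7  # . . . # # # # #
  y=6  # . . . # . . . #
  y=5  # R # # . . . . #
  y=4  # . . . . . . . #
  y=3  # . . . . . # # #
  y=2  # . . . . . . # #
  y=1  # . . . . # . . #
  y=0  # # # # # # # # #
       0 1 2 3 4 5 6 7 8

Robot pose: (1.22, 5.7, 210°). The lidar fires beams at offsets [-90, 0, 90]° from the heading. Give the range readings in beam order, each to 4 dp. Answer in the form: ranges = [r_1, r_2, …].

beam 1: φ=-90°, α=120°
  d=(-0.5000,0.8660)  start (1,5)  tX=0.4400 tY=0.3464  stride 1/|dx|=2.0000 1/|dy|=1.1547
    cross y-line → (1,6), t=0.3464
    cross x-line → (0,6), t=0.4400 (wall)
  → r_1 = 0.4400
beam 2: φ=0°, α=210°
  d=(-0.8660,-0.5000)  start (1,5)  tX=0.2540 tY=1.4000  stride 1/|dx|=1.1547 1/|dy|=2.0000
    cross x-line → (0,5), t=0.2540 (wall)
  → r_2 = 0.2540
beam 3: φ=90°, α=300°
  d=(0.5000,-0.8660)  start (1,5)  tX=1.5600 tY=0.8083  stride 1/|dx|=2.0000 1/|dy|=1.1547
    cross y-line → (1,4), t=0.8083
    cross x-line → (2,4), t=1.5600
    cross y-line → (2,3), t=1.9630
    cross y-line → (2,2), t=3.1177
    cross x-line → (3,2), t=3.5600
    cross y-line → (3,1), t=4.2724
    cross y-line → (3,0), t=5.4271 (wall)
  → r_3 = 5.4271

ranges = [0.4400, 0.2540, 5.4271]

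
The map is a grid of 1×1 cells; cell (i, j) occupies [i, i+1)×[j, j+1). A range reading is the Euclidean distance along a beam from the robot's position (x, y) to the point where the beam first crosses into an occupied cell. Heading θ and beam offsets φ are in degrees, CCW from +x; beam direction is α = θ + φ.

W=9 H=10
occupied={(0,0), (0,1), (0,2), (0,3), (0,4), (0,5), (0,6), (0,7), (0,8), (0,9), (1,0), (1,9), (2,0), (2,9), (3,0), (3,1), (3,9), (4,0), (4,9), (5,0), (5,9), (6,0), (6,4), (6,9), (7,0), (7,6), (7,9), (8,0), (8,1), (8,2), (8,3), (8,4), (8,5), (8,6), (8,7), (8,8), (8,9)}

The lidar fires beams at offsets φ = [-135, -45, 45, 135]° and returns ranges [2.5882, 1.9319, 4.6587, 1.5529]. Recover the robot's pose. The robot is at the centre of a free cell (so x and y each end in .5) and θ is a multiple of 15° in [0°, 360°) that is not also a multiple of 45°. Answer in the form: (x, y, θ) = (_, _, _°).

Enumerate (i+0.5, j+0.5, θ) over the 53 free cells and 16 admissible headings. For each, cast all 4 beams and compare to the given ranges.
  (2.5, 8.5, 165°): beam 1 = 1.0000 ≠ 2.5882 ✗
  (2.5, 1.5, 330°): beam 1 = 1.5529 ≠ 2.5882 ✗
  (4.5, 8.5, 300°): beam 1 = 1.9319 ≠ 2.5882 ✗
  (2.5, 5.5, 15°): beam 1 = 3.0000 ≠ 2.5882 ✗
  (4.5, 4.5, 345°): beam 1 = 4.0415 ≠ 2.5882 ✗
  …
  (5.5, 2.5, 120°): r_1=2.5882, r_2=1.9319, r_3=4.6587, r_4=1.5529 — all match ✓
Only this pose fits every beam.

(x, y, θ) = (5.5, 2.5, 120°)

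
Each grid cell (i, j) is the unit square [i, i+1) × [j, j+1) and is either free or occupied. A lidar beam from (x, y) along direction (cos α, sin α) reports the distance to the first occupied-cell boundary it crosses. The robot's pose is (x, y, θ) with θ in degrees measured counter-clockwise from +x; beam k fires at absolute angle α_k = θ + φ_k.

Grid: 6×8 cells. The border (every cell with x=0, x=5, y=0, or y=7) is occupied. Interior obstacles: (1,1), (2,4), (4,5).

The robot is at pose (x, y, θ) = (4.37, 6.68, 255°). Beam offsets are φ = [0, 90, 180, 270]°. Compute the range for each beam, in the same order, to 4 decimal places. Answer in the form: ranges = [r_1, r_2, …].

ranges = [0.7040, 0.6522, 0.3313, 1.2364]

beam 1: φ=0°, α=255°
  dir = (cos 255°, sin 255°) = (-0.2588, -0.9659); from cell (4,6)
  next x-line at t=1.4296, next y-line at t=0.7040; Δt_x=3.8637, Δt_y=1.0353
    y: enter (4,5) at t=0.7040 ← occupied
  → r_1 = 0.7040
beam 2: φ=90°, α=345°
  dir = (cos 345°, sin 345°) = (0.9659, -0.2588); from cell (4,6)
  next x-line at t=0.6522, next y-line at t=2.6273; Δt_x=1.0353, Δt_y=3.8637
    x: enter (5,6) at t=0.6522 ← occupied
  → r_2 = 0.6522
beam 3: φ=180°, α=75°
  dir = (cos 75°, sin 75°) = (0.2588, 0.9659); from cell (4,6)
  next x-line at t=2.4341, next y-line at t=0.3313; Δt_x=3.8637, Δt_y=1.0353
    y: enter (4,7) at t=0.3313 ← occupied
  → r_3 = 0.3313
beam 4: φ=270°, α=165°
  dir = (cos 165°, sin 165°) = (-0.9659, 0.2588); from cell (4,6)
  next x-line at t=0.3831, next y-line at t=1.2364; Δt_x=1.0353, Δt_y=3.8637
    x: enter (3,6) at t=0.3831
    y: enter (3,7) at t=1.2364 ← occupied
  → r_4 = 1.2364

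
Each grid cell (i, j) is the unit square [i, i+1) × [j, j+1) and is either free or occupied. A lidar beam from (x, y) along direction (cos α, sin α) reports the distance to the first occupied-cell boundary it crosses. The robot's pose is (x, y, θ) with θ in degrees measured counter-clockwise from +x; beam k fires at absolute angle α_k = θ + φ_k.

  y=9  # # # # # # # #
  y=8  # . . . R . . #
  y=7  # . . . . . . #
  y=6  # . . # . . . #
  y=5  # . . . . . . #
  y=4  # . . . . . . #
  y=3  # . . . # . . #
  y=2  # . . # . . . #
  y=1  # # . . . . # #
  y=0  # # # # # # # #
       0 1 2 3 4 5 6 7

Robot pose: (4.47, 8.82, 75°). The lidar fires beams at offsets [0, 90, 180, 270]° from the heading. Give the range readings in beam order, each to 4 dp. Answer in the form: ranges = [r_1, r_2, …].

beam 1: φ=0°, α=75°
  direction (0.2588, 0.9659); cell (4,8); t to first gridline: x 2.0478, y 0.1863 (then +3.8637 / +1.0353)
    (4,9) via y @ 0.1863  # hit
  → r_1 = 0.1863
beam 2: φ=90°, α=165°
  direction (-0.9659, 0.2588); cell (4,8); t to first gridline: x 0.4866, y 0.6955 (then +1.0353 / +3.8637)
    (3,8) via x @ 0.4866
    (3,9) via y @ 0.6955  # hit
  → r_2 = 0.6955
beam 3: φ=180°, α=255°
  direction (-0.2588, -0.9659); cell (4,8); t to first gridline: x 1.8159, y 0.8489 (then +3.8637 / +1.0353)
    (4,7) via y @ 0.8489
    (3,7) via x @ 1.8159
    (3,6) via y @ 1.8842  # hit
  → r_3 = 1.8842
beam 4: φ=270°, α=345°
  direction (0.9659, -0.2588); cell (4,8); t to first gridline: x 0.5487, y 3.1682 (then +1.0353 / +3.8637)
    (5,8) via x @ 0.5487
    (6,8) via x @ 1.5840
    (7,8) via x @ 2.6192  # hit
  → r_4 = 2.6192

ranges = [0.1863, 0.6955, 1.8842, 2.6192]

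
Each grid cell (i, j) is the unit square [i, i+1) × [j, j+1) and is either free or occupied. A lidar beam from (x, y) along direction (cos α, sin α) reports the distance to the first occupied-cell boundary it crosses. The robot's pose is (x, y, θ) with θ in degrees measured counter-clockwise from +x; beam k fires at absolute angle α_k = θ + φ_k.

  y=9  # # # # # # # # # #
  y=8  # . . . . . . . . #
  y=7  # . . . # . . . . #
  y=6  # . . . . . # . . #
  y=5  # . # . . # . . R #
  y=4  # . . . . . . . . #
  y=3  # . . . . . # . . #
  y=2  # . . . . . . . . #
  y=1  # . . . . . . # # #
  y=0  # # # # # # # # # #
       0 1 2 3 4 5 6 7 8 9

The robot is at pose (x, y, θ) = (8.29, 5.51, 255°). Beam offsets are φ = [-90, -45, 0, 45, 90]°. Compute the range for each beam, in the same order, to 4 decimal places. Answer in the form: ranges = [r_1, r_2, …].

ranges = [1.8932, 8.4178, 3.6338, 1.4200, 0.7350]

beam 1: φ=-90°, α=165°
  cosα=-0.9659 sinα=0.2588 | (8,5) | tMaxX 0.3002 tMaxY 1.8932 | tΔX 1.0353 tΔY 3.8637
    t=0.3002 [x] (7,5)
    t=1.3355 [x] (6,5)
    t=1.8932 [y] (6,6) — stop
  → r_1 = 1.8932
beam 2: φ=-45°, α=210°
  cosα=-0.8660 sinα=-0.5000 | (8,5) | tMaxX 0.3349 tMaxY 1.0200 | tΔX 1.1547 tΔY 2.0000
    t=0.3349 [x] (7,5)
    t=1.0200 [y] (7,4)
    t=1.4896 [x] (6,4)
    t=2.6443 [x] (5,4)
    t=3.0200 [y] (5,3)
    t=3.7990 [x] (4,3)
    t=4.9537 [x] (3,3)
    t=5.0200 [y] (3,2)
    t=6.1084 [x] (2,2)
    t=7.0200 [y] (2,1)
    t=7.2631 [x] (1,1)
    t=8.4178 [x] (0,1) — stop
  → r_2 = 8.4178
beam 3: φ=0°, α=255°
  cosα=-0.2588 sinα=-0.9659 | (8,5) | tMaxX 1.1205 tMaxY 0.5280 | tΔX 3.8637 tΔY 1.0353
    t=0.5280 [y] (8,4)
    t=1.1205 [x] (7,4)
    t=1.5633 [y] (7,3)
    t=2.5985 [y] (7,2)
    t=3.6338 [y] (7,1) — stop
  → r_3 = 3.6338
beam 4: φ=45°, α=300°
  cosα=0.5000 sinα=-0.8660 | (8,5) | tMaxX 1.4200 tMaxY 0.5889 | tΔX 2.0000 tΔY 1.1547
    t=0.5889 [y] (8,4)
    t=1.4200 [x] (9,4) — stop
  → r_4 = 1.4200
beam 5: φ=90°, α=345°
  cosα=0.9659 sinα=-0.2588 | (8,5) | tMaxX 0.7350 tMaxY 1.9705 | tΔX 1.0353 tΔY 3.8637
    t=0.7350 [x] (9,5) — stop
  → r_5 = 0.7350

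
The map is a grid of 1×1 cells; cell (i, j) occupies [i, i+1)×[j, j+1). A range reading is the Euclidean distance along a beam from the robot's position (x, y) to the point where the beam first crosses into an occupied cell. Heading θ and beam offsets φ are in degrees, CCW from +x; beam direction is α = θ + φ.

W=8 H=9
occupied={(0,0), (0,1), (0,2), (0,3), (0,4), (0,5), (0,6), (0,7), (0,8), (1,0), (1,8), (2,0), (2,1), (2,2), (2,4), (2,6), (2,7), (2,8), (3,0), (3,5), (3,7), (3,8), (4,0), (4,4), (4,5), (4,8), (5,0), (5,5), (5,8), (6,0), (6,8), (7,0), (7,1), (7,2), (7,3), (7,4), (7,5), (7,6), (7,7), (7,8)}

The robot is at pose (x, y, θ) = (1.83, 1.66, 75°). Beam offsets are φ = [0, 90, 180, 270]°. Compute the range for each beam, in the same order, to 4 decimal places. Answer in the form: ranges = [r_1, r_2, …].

beam 1: φ=0°, α=75°
  d=(0.2588,0.9659)  start (1,1)  tX=0.6568 tY=0.3520  stride 1/|dx|=3.8637 1/|dy|=1.0353
    cross y-line → (1,2), t=0.3520
    cross x-line → (2,2), t=0.6568 (wall)
  → r_1 = 0.6568
beam 2: φ=90°, α=165°
  d=(-0.9659,0.2588)  start (1,1)  tX=0.8593 tY=1.3137  stride 1/|dx|=1.0353 1/|dy|=3.8637
    cross x-line → (0,1), t=0.8593 (wall)
  → r_2 = 0.8593
beam 3: φ=180°, α=255°
  d=(-0.2588,-0.9659)  start (1,1)  tX=3.2069 tY=0.6833  stride 1/|dx|=3.8637 1/|dy|=1.0353
    cross y-line → (1,0), t=0.6833 (wall)
  → r_3 = 0.6833
beam 4: φ=270°, α=345°
  d=(0.9659,-0.2588)  start (1,1)  tX=0.1760 tY=2.5500  stride 1/|dx|=1.0353 1/|dy|=3.8637
    cross x-line → (2,1), t=0.1760 (wall)
  → r_4 = 0.1760

ranges = [0.6568, 0.8593, 0.6833, 0.1760]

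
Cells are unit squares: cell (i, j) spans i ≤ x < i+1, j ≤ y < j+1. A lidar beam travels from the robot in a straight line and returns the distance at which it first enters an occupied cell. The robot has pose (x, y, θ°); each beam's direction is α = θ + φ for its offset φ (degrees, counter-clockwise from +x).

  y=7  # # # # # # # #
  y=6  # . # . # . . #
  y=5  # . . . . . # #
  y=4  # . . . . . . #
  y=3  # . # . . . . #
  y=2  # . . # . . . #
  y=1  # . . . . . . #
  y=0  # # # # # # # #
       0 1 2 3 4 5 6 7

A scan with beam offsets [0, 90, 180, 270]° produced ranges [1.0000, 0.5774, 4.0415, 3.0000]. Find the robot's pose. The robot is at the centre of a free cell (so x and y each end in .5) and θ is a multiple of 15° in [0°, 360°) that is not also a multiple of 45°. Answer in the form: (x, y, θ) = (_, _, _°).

Candidates: 31 free-cell centres × 16 headings = 496 poses. Raycast each; keep the one whose scan matches to 4 dp.
  (3.5, 1.5, 255°): beam 1 = 0.5176 ≠ 1.0000 ✗
  (4.5, 1.5, 255°): beam 1 = 0.5176 ≠ 1.0000 ✗
  (3.5, 5.5, 150°): beam 2 = 1.7321 ≠ 0.5774 ✗
  (5.5, 4.5, 15°): beam 1 = 1.5529 ≠ 1.0000 ✗
  …
  (6.5, 2.5, 300°): r_1=1.0000, r_2=0.5774, r_3=4.0415, r_4=3.0000 — all match ✓
No second candidate reproduces the full scan.

(x, y, θ) = (6.5, 2.5, 300°)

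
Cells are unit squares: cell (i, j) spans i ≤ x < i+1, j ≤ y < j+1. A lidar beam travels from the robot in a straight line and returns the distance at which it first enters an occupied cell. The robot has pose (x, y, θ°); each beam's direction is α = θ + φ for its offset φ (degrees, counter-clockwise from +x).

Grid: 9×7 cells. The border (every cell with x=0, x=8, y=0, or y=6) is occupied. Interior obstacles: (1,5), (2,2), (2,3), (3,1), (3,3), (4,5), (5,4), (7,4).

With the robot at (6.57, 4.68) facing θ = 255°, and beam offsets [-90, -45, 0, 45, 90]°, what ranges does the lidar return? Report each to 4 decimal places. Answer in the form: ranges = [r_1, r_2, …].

ranges = [0.5901, 0.6582, 3.8098, 2.8600, 0.4452]

beam 1: φ=-90°, α=165°
  cosα=-0.9659 sinα=0.2588 | (6,4) | tMaxX 0.5901 tMaxY 1.2364 | tΔX 1.0353 tΔY 3.8637
    t=0.5901 [x] (5,4) — stop
  → r_1 = 0.5901
beam 2: φ=-45°, α=210°
  cosα=-0.8660 sinα=-0.5000 | (6,4) | tMaxX 0.6582 tMaxY 1.3600 | tΔX 1.1547 tΔY 2.0000
    t=0.6582 [x] (5,4) — stop
  → r_2 = 0.6582
beam 3: φ=0°, α=255°
  cosα=-0.2588 sinα=-0.9659 | (6,4) | tMaxX 2.2023 tMaxY 0.7040 | tΔX 3.8637 tΔY 1.0353
    t=0.7040 [y] (6,3)
    t=1.7393 [y] (6,2)
    t=2.2023 [x] (5,2)
    t=2.7745 [y] (5,1)
    t=3.8098 [y] (5,0) — stop
  → r_3 = 3.8098
beam 4: φ=45°, α=300°
  cosα=0.5000 sinα=-0.8660 | (6,4) | tMaxX 0.8600 tMaxY 0.7852 | tΔX 2.0000 tΔY 1.1547
    t=0.7852 [y] (6,3)
    t=0.8600 [x] (7,3)
    t=1.9399 [y] (7,2)
    t=2.8600 [x] (8,2) — stop
  → r_4 = 2.8600
beam 5: φ=90°, α=345°
  cosα=0.9659 sinα=-0.2588 | (6,4) | tMaxX 0.4452 tMaxY 2.6273 | tΔX 1.0353 tΔY 3.8637
    t=0.4452 [x] (7,4) — stop
  → r_5 = 0.4452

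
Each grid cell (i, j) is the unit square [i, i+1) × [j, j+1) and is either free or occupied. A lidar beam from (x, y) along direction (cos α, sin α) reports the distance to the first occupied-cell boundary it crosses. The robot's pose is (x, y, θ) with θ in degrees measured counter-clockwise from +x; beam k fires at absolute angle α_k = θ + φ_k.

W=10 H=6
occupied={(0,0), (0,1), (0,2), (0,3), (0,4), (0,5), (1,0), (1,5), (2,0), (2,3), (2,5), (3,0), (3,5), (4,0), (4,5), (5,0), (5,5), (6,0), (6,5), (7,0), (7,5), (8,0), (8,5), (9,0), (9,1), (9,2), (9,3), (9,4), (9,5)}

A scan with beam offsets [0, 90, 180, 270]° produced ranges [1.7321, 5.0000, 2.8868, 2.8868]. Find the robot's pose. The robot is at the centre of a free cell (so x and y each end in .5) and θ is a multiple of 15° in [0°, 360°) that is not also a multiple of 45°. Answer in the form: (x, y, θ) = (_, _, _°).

(x, y, θ) = (6.5, 3.5, 120°)

The pose lattice has 31·16 = 496 candidates. Test each by forward raycasting.
  (2.5, 1.5, 15°): beam 1 = 6.7293 ≠ 1.7321 ✗
  (4.5, 4.5, 75°): beam 1 = 0.5176 ≠ 1.7321 ✗
  (3.5, 4.5, 255°): beam 1 = 3.6235 ≠ 1.7321 ✗
  …
  (6.5, 3.5, 120°): r_1=1.7321, r_2=5.0000, r_3=2.8868, r_4=2.8868 — all match ✓
No second candidate reproduces the full scan.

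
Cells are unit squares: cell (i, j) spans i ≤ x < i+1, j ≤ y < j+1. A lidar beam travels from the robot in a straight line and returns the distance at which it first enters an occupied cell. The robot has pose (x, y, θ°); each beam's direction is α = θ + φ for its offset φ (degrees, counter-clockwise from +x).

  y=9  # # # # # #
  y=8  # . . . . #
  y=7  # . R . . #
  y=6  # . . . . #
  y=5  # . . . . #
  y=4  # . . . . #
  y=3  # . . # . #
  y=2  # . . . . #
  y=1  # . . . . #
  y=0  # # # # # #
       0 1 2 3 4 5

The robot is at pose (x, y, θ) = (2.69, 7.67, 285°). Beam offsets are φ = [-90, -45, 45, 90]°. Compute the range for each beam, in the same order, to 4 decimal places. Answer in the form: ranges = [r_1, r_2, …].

beam 1: φ=-90°, α=195°
  cosα=-0.9659 sinα=-0.2588 | (2,7) | tMaxX 0.7143 tMaxY 2.5887 | tΔX 1.0353 tΔY 3.8637
    t=0.7143 [x] (1,7)
    t=1.7496 [x] (0,7) — stop
  → r_1 = 1.7496
beam 2: φ=-45°, α=240°
  cosα=-0.5000 sinα=-0.8660 | (2,7) | tMaxX 1.3800 tMaxY 0.7736 | tΔX 2.0000 tΔY 1.1547
    t=0.7736 [y] (2,6)
    t=1.3800 [x] (1,6)
    t=1.9283 [y] (1,5)
    t=3.0831 [y] (1,4)
    t=3.3800 [x] (0,4) — stop
  → r_2 = 3.3800
beam 3: φ=45°, α=330°
  cosα=0.8660 sinα=-0.5000 | (2,7) | tMaxX 0.3580 tMaxY 1.3400 | tΔX 1.1547 tΔY 2.0000
    t=0.3580 [x] (3,7)
    t=1.3400 [y] (3,6)
    t=1.5127 [x] (4,6)
    t=2.6674 [x] (5,6) — stop
  → r_3 = 2.6674
beam 4: φ=90°, α=15°
  cosα=0.9659 sinα=0.2588 | (2,7) | tMaxX 0.3209 tMaxY 1.2750 | tΔX 1.0353 tΔY 3.8637
    t=0.3209 [x] (3,7)
    t=1.2750 [y] (3,8)
    t=1.3562 [x] (4,8)
    t=2.3915 [x] (5,8) — stop
  → r_4 = 2.3915

ranges = [1.7496, 3.3800, 2.6674, 2.3915]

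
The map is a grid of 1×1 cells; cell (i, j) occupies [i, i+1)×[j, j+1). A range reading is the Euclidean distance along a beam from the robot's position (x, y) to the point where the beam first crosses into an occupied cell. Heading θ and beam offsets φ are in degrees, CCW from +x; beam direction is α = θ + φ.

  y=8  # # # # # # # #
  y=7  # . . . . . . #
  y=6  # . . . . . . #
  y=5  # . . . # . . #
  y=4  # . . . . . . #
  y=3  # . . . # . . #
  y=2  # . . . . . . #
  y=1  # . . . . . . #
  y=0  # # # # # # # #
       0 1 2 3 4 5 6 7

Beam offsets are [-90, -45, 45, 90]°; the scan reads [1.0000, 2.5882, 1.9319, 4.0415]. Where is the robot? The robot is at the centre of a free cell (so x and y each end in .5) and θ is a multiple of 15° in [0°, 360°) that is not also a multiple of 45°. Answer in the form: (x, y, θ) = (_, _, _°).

(x, y, θ) = (3.5, 7.5, 240°)

Enumerate (i+0.5, j+0.5, θ) over the 40 free cells and 16 admissible headings. For each, cast all 4 beams and compare to the given ranges.
  (5.5, 4.5, 240°): beam 2 = 4.6587 ≠ 2.5882 ✗
  (4.5, 7.5, 195°): beam 1 = 0.5176 ≠ 1.0000 ✗
  (6.5, 3.5, 75°): beam 1 = 0.5176 ≠ 1.0000 ✗
  (3.5, 3.5, 255°): beam 1 = 2.5882 ≠ 1.0000 ✗
  …
  (3.5, 7.5, 240°): r_1=1.0000, r_2=2.5882, r_3=1.9319, r_4=4.0415 — all match ✓
Unique over the lattice → pose = (3.5, 7.5, 240°).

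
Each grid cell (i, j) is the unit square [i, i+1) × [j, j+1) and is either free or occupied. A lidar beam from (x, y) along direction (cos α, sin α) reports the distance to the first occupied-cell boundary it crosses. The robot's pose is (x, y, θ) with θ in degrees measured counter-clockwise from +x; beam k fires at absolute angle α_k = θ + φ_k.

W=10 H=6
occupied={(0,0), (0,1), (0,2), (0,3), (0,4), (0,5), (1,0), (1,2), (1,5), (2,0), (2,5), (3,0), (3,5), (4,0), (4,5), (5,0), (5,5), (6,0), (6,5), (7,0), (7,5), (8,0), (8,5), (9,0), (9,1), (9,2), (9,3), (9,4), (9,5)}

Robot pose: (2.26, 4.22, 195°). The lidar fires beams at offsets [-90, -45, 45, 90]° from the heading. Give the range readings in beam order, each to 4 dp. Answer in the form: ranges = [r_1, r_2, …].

beam 1: φ=-90°, α=105°
  dir = (cos 105°, sin 105°) = (-0.2588, 0.9659); from cell (2,4)
  next x-line at t=1.0046, next y-line at t=0.8075; Δt_x=3.8637, Δt_y=1.0353
    y: enter (2,5) at t=0.8075 ← occupied
  → r_1 = 0.8075
beam 2: φ=-45°, α=150°
  dir = (cos 150°, sin 150°) = (-0.8660, 0.5000); from cell (2,4)
  next x-line at t=0.3002, next y-line at t=1.5600; Δt_x=1.1547, Δt_y=2.0000
    x: enter (1,4) at t=0.3002
    x: enter (0,4) at t=1.4549 ← occupied
  → r_2 = 1.4549
beam 3: φ=45°, α=240°
  dir = (cos 240°, sin 240°) = (-0.5000, -0.8660); from cell (2,4)
  next x-line at t=0.5200, next y-line at t=0.2540; Δt_x=2.0000, Δt_y=1.1547
    y: enter (2,3) at t=0.2540
    x: enter (1,3) at t=0.5200
    y: enter (1,2) at t=1.4087 ← occupied
  → r_3 = 1.4087
beam 4: φ=90°, α=285°
  dir = (cos 285°, sin 285°) = (0.2588, -0.9659); from cell (2,4)
  next x-line at t=2.8591, next y-line at t=0.2278; Δt_x=3.8637, Δt_y=1.0353
    y: enter (2,3) at t=0.2278
    y: enter (2,2) at t=1.2630
    y: enter (2,1) at t=2.2983
    x: enter (3,1) at t=2.8591
    y: enter (3,0) at t=3.3336 ← occupied
  → r_4 = 3.3336

ranges = [0.8075, 1.4549, 1.4087, 3.3336]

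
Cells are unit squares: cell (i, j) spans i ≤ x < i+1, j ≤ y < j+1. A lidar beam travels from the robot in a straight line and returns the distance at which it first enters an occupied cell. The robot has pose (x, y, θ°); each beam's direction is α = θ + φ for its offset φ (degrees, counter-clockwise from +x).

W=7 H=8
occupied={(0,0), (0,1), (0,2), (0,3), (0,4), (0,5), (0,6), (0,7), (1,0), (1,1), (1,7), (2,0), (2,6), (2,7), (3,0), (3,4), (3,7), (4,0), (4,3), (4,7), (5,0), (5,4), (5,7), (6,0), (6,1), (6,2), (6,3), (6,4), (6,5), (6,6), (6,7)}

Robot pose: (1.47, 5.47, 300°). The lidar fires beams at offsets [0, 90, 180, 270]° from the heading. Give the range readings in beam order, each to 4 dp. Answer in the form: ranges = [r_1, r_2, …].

beam 1: φ=0°, α=300°
  direction (0.5000, -0.8660); cell (1,5); t to first gridline: x 1.0600, y 0.5427 (then +2.0000 / +1.1547)
    (1,4) via y @ 0.5427
    (2,4) via x @ 1.0600
    (2,3) via y @ 1.6974
    (2,2) via y @ 2.8521
    (3,2) via x @ 3.0600
    (3,1) via y @ 4.0068
    (4,1) via x @ 5.0600
    (4,0) via y @ 5.1615  # hit
  → r_1 = 5.1615
beam 2: φ=90°, α=30°
  direction (0.8660, 0.5000); cell (1,5); t to first gridline: x 0.6120, y 1.0600 (then +1.1547 / +2.0000)
    (2,5) via x @ 0.6120
    (2,6) via y @ 1.0600  # hit
  → r_2 = 1.0600
beam 3: φ=180°, α=120°
  direction (-0.5000, 0.8660); cell (1,5); t to first gridline: x 0.9400, y 0.6120 (then +2.0000 / +1.1547)
    (1,6) via y @ 0.6120
    (0,6) via x @ 0.9400  # hit
  → r_3 = 0.9400
beam 4: φ=270°, α=210°
  direction (-0.8660, -0.5000); cell (1,5); t to first gridline: x 0.5427, y 0.9400 (then +1.1547 / +2.0000)
    (0,5) via x @ 0.5427  # hit
  → r_4 = 0.5427

ranges = [5.1615, 1.0600, 0.9400, 0.5427]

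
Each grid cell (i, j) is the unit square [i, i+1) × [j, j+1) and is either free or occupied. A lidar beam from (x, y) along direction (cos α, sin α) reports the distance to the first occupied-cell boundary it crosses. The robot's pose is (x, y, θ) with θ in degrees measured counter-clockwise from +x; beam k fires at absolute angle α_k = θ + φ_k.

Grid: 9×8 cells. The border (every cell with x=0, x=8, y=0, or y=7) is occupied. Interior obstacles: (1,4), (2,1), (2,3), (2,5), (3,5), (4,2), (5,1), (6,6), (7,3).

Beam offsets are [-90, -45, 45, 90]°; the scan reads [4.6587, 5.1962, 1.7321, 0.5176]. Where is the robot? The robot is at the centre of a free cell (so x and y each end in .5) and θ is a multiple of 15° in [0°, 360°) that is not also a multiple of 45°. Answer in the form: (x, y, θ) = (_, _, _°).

(x, y, θ) = (3.5, 3.5, 75°)

The pose lattice has 33·16 = 528 candidates. Test each by forward raycasting.
  (1.5, 5.5, 285°): beam 1 = 0.5176 ≠ 4.6587 ✗
  (1.5, 6.5, 60°): beam 1 = 1.0000 ≠ 4.6587 ✗
  (1.5, 1.5, 285°): beam 1 = 0.5176 ≠ 4.6587 ✗
  (5.5, 2.5, 60°): beam 1 = 2.8868 ≠ 4.6587 ✗
  (6.5, 4.5, 15°): beam 1 = 3.6235 ≠ 4.6587 ✗
  …
  (3.5, 3.5, 75°): r_1=4.6587, r_2=5.1962, r_3=1.7321, r_4=0.5176 — all match ✓
Unique over the lattice → pose = (3.5, 3.5, 75°).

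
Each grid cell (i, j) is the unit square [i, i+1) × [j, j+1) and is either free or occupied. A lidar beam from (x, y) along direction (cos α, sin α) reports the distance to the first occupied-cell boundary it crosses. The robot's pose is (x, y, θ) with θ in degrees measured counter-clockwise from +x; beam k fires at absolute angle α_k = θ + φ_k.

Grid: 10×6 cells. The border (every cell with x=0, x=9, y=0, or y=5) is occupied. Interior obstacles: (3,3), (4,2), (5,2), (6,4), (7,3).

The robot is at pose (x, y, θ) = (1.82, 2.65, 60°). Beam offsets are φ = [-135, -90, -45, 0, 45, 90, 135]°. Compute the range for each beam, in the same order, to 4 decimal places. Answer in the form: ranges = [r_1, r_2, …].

ranges = [1.7082, 3.3000, 1.3523, 2.7135, 2.4329, 0.9469, 0.8489]

beam 1: φ=-135°, α=285°
  d=(0.2588,-0.9659)  start (1,2)  tX=0.6955 tY=0.6729  stride 1/|dx|=3.8637 1/|dy|=1.0353
    cross y-line → (1,1), t=0.6729
    cross x-line → (2,1), t=0.6955
    cross y-line → (2,0), t=1.7082 (wall)
  → r_1 = 1.7082
beam 2: φ=-90°, α=330°
  d=(0.8660,-0.5000)  start (1,2)  tX=0.2078 tY=1.3000  stride 1/|dx|=1.1547 1/|dy|=2.0000
    cross x-line → (2,2), t=0.2078
    cross y-line → (2,1), t=1.3000
    cross x-line → (3,1), t=1.3625
    cross x-line → (4,1), t=2.5172
    cross y-line → (4,0), t=3.3000 (wall)
  → r_2 = 3.3000
beam 3: φ=-45°, α=15°
  d=(0.9659,0.2588)  start (1,2)  tX=0.1863 tY=1.3523  stride 1/|dx|=1.0353 1/|dy|=3.8637
    cross x-line → (2,2), t=0.1863
    cross x-line → (3,2), t=1.2216
    cross y-line → (3,3), t=1.3523 (wall)
  → r_3 = 1.3523
beam 4: φ=0°, α=60°
  d=(0.5000,0.8660)  start (1,2)  tX=0.3600 tY=0.4041  stride 1/|dx|=2.0000 1/|dy|=1.1547
    cross x-line → (2,2), t=0.3600
    cross y-line → (2,3), t=0.4041
    cross y-line → (2,4), t=1.5588
    cross x-line → (3,4), t=2.3600
    cross y-line → (3,5), t=2.7135 (wall)
  → r_4 = 2.7135
beam 5: φ=45°, α=105°
  d=(-0.2588,0.9659)  start (1,2)  tX=3.1682 tY=0.3623  stride 1/|dx|=3.8637 1/|dy|=1.0353
    cross y-line → (1,3), t=0.3623
    cross y-line → (1,4), t=1.3976
    cross y-line → (1,5), t=2.4329 (wall)
  → r_5 = 2.4329
beam 6: φ=90°, α=150°
  d=(-0.8660,0.5000)  start (1,2)  tX=0.9469 tY=0.7000  stride 1/|dx|=1.1547 1/|dy|=2.0000
    cross y-line → (1,3), t=0.7000
    cross x-line → (0,3), t=0.9469 (wall)
  → r_6 = 0.9469
beam 7: φ=135°, α=195°
  d=(-0.9659,-0.2588)  start (1,2)  tX=0.8489 tY=2.5114  stride 1/|dx|=1.0353 1/|dy|=3.8637
    cross x-line → (0,2), t=0.8489 (wall)
  → r_7 = 0.8489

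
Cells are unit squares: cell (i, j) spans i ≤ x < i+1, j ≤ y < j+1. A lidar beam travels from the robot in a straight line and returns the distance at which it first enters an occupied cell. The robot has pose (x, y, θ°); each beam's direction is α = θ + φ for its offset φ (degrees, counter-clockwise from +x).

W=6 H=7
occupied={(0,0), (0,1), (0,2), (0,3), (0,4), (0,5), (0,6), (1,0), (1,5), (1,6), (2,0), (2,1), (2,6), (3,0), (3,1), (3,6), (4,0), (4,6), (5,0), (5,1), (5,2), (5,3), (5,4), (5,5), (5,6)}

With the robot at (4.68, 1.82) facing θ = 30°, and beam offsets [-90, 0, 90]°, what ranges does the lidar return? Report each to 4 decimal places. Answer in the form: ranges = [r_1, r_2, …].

beam 1: φ=-90°, α=300°
  direction (0.5000, -0.8660); cell (4,1); t to first gridline: x 0.6400, y 0.9469 (then +2.0000 / +1.1547)
    (5,1) via x @ 0.6400  # hit
  → r_1 = 0.6400
beam 2: φ=0°, α=30°
  direction (0.8660, 0.5000); cell (4,1); t to first gridline: x 0.3695, y 0.3600 (then +1.1547 / +2.0000)
    (4,2) via y @ 0.3600
    (5,2) via x @ 0.3695  # hit
  → r_2 = 0.3695
beam 3: φ=90°, α=120°
  direction (-0.5000, 0.8660); cell (4,1); t to first gridline: x 1.3600, y 0.2078 (then +2.0000 / +1.1547)
    (4,2) via y @ 0.2078
    (3,2) via x @ 1.3600
    (3,3) via y @ 1.3625
    (3,4) via y @ 2.5172
    (2,4) via x @ 3.3600
    (2,5) via y @ 3.6719
    (2,6) via y @ 4.8266  # hit
  → r_3 = 4.8266

ranges = [0.6400, 0.3695, 4.8266]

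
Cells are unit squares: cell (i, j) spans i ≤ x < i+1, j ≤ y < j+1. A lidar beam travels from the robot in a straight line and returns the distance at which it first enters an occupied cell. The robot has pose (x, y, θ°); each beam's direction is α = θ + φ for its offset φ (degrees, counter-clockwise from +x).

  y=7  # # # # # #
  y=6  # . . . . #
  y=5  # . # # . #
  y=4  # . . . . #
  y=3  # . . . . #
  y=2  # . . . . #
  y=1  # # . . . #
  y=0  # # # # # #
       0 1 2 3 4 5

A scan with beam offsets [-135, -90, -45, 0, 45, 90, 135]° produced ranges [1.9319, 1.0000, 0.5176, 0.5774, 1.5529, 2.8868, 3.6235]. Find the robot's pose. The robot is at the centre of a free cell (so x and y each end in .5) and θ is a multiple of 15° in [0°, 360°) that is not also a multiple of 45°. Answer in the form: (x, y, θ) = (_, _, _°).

(x, y, θ) = (1.5, 3.5, 210°)

Candidates: 21 free-cell centres × 16 headings = 336 poses. Raycast each; keep the one whose scan matches to 4 dp.
  (1.5, 3.5, 30°): beam 1 = 1.5529 ≠ 1.9319 ✗
  (2.5, 6.5, 210°): beam 1 = 0.5176 ≠ 1.9319 ✗
  (2.5, 4.5, 240°): beam 1 = 0.5176 ≠ 1.9319 ✗
  (3.5, 4.5, 240°): beam 1 = 0.5176 ≠ 1.9319 ✗
  …
  (1.5, 3.5, 210°): r_1=1.9319, r_2=1.0000, r_3=0.5176, r_4=0.5774, r_5=1.5529, r_6=2.8868, r_7=3.6235 — all match ✓
No second candidate reproduces the full scan.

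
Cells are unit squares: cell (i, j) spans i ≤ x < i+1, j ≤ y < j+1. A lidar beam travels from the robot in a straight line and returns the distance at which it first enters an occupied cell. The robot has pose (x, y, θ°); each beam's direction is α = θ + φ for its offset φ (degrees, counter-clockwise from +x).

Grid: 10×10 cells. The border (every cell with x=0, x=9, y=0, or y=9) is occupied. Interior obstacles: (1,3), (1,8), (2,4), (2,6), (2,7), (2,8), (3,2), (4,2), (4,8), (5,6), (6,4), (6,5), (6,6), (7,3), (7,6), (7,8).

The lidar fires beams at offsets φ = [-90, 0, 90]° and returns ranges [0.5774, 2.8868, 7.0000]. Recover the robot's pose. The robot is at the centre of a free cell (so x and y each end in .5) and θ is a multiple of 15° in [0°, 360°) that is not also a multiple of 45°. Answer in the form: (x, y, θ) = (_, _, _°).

Enumerate (i+0.5, j+0.5, θ) over the 48 free cells and 16 admissible headings. For each, cast all 3 beams and compare to the given ranges.
  (6.5, 7.5, 195°): beam 1 = 1.5529 ≠ 0.5774 ✗
  (3.5, 6.5, 15°): beam 1 = 3.6235 ≠ 0.5774 ✗
  (7.5, 2.5, 30°): beam 1 = 1.7321 ≠ 0.5774 ✗
  (2.5, 2.5, 210°): beam 1 = 1.0000 ≠ 0.5774 ✗
  …
  (6.5, 1.5, 30°): r_1=0.5774, r_2=2.8868, r_3=7.0000 — all match ✓
No second candidate reproduces the full scan.

(x, y, θ) = (6.5, 1.5, 30°)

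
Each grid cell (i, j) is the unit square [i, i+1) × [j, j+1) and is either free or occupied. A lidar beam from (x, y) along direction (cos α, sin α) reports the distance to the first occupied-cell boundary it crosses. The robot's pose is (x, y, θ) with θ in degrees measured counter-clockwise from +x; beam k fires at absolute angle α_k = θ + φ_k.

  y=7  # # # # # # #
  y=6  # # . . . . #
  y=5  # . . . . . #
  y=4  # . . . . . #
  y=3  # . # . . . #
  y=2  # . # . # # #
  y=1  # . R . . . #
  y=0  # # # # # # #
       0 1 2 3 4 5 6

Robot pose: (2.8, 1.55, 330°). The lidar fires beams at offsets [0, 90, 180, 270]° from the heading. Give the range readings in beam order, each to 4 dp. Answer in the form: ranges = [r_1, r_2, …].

beam 1: φ=0°, α=330°
  cosα=0.8660 sinα=-0.5000 | (2,1) | tMaxX 0.2309 tMaxY 1.1000 | tΔX 1.1547 tΔY 2.0000
    t=0.2309 [x] (3,1)
    t=1.1000 [y] (3,0) — stop
  → r_1 = 1.1000
beam 2: φ=90°, α=60°
  cosα=0.5000 sinα=0.8660 | (2,1) | tMaxX 0.4000 tMaxY 0.5196 | tΔX 2.0000 tΔY 1.1547
    t=0.4000 [x] (3,1)
    t=0.5196 [y] (3,2)
    t=1.6743 [y] (3,3)
    t=2.4000 [x] (4,3)
    t=2.8290 [y] (4,4)
    t=3.9837 [y] (4,5)
    t=4.4000 [x] (5,5)
    t=5.1384 [y] (5,6)
    t=6.2931 [y] (5,7) — stop
  → r_2 = 6.2931
beam 3: φ=180°, α=150°
  cosα=-0.8660 sinα=0.5000 | (2,1) | tMaxX 0.9238 tMaxY 0.9000 | tΔX 1.1547 tΔY 2.0000
    t=0.9000 [y] (2,2) — stop
  → r_3 = 0.9000
beam 4: φ=270°, α=240°
  cosα=-0.5000 sinα=-0.8660 | (2,1) | tMaxX 1.6000 tMaxY 0.6351 | tΔX 2.0000 tΔY 1.1547
    t=0.6351 [y] (2,0) — stop
  → r_4 = 0.6351

ranges = [1.1000, 6.2931, 0.9000, 0.6351]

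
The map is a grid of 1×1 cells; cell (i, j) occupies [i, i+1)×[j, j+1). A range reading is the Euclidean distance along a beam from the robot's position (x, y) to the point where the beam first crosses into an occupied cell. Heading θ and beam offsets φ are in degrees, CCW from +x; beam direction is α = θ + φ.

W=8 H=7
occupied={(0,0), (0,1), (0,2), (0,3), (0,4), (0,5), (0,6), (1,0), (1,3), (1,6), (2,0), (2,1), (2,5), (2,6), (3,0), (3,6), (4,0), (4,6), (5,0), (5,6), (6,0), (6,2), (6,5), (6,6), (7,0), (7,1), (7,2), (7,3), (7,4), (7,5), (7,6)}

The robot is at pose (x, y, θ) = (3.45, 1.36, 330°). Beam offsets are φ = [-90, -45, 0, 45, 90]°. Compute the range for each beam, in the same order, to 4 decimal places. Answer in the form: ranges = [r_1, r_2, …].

ranges = [0.4157, 0.3727, 0.7200, 2.6400, 5.1000]

beam 1: φ=-90°, α=240°
  direction (-0.5000, -0.8660); cell (3,1); t to first gridline: x 0.9000, y 0.4157 (then +2.0000 / +1.1547)
    (3,0) via y @ 0.4157  # hit
  → r_1 = 0.4157
beam 2: φ=-45°, α=285°
  direction (0.2588, -0.9659); cell (3,1); t to first gridline: x 2.1250, y 0.3727 (then +3.8637 / +1.0353)
    (3,0) via y @ 0.3727  # hit
  → r_2 = 0.3727
beam 3: φ=0°, α=330°
  direction (0.8660, -0.5000); cell (3,1); t to first gridline: x 0.6351, y 0.7200 (then +1.1547 / +2.0000)
    (4,1) via x @ 0.6351
    (4,0) via y @ 0.7200  # hit
  → r_3 = 0.7200
beam 4: φ=45°, α=15°
  direction (0.9659, 0.2588); cell (3,1); t to first gridline: x 0.5694, y 2.4728 (then +1.0353 / +3.8637)
    (4,1) via x @ 0.5694
    (5,1) via x @ 1.6047
    (5,2) via y @ 2.4728
    (6,2) via x @ 2.6400  # hit
  → r_4 = 2.6400
beam 5: φ=90°, α=60°
  direction (0.5000, 0.8660); cell (3,1); t to first gridline: x 1.1000, y 0.7390 (then +2.0000 / +1.1547)
    (3,2) via y @ 0.7390
    (4,2) via x @ 1.1000
    (4,3) via y @ 1.8937
    (4,4) via y @ 3.0484
    (5,4) via x @ 3.1000
    (5,5) via y @ 4.2031
    (6,5) via x @ 5.1000  # hit
  → r_5 = 5.1000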